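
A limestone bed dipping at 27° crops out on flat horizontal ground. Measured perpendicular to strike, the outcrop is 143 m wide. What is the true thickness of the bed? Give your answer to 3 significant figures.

64.9 m

True thickness t = w · sin(dip) = 143 × sin 27°
t = 143 × 0.4540 = 64.921 m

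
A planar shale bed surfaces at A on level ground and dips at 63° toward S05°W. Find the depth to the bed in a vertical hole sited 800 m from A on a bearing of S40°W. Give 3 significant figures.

The hole lies 35° from the dip direction, so the down-dip offset is 800 × cos 35° = 655.32 m.
Depth = down-dip offset × tan(dip) = 655.32 × tan 63° = 655.32 × 1.9626
Depth = 1286.14 m

1290 m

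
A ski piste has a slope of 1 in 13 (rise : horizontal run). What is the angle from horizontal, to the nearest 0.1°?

4.4°

tan θ = 1/13 = 0.0769
θ = arctan(0.0769) = 4.40°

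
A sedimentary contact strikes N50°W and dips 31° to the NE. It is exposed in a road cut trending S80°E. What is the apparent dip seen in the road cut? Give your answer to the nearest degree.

17°

Angle between strike (N50°W) and section (S80°E): β = 30°.
tan α = tan 31° × sin 30° = 0.6009 × 0.5000 = 0.3004
α = arctan(0.3004) = 16.72°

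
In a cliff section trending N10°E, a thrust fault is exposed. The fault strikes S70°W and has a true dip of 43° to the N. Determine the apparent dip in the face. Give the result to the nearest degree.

The section lies 60° from the strike.
tan(apparent dip) = tan 43° · sin 60° = 0.8076
apparent dip = arctan 0.8076 = 38.92°

39°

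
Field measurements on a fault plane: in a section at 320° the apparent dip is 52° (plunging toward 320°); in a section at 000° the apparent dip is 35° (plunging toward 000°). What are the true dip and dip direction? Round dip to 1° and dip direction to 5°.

Represent each trace as a vector plunging at its apparent dip toward its trend (east-north-up frame): v₁ = (-0.396, 0.472, -0.788), v₂ = (0.000, 0.819, -0.574).
n = v₁ × v₂ = (-0.375, 0.227, 0.324) (taken with n_z > 0).
Dip δ = arctan(|n_h|/n_z) = arctan(0.438/0.324) = 53.5°.
Dip direction = azimuth of (n_x, n_y) = atan2(-0.375, 0.227) = 301°.

true dip 54°, dip direction 300°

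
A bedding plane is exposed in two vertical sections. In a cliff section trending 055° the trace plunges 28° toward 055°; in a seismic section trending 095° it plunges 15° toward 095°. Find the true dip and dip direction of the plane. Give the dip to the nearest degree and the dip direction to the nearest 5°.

Each apparent-dip line lies in the plane. As unit vectors (x east, y north, z up), v₁ plunges 28°→055° and v₂ plunges 15°→095°.
The plane normal is n = v₁ × v₂ ∝ (0.171, 0.265, 0.548).
tan δ = √(n_x²+n_y²)/n_z = 0.315/0.548, so δ = 29.9°.
Dip direction = azimuth of (n_x, n_y) = atan2(0.171, 0.265) = 33°.

true dip 30°, dip direction 035°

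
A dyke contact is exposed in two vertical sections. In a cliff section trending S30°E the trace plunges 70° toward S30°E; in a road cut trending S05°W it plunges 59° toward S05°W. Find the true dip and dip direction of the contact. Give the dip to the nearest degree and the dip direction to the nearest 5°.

Each apparent-dip line lies in the plane. As unit vectors (x east, y north, z up), v₁ plunges 70°→S30°E and v₂ plunges 59°→S05°W.
The plane normal is n = v₁ × v₂ ∝ (0.228, -0.189, 0.101).
tan δ = √(n_x²+n_y²)/n_z = 0.296/0.101, so δ = 71.2°.
The horizontal component of n points toward azimuth atan2(n_x, n_y) = 130°, the dip direction.

true dip 71°, dip direction 130°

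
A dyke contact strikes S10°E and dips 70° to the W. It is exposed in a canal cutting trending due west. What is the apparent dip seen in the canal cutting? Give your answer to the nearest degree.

70°

The section lies 80° from the strike.
tan(apparent dip) = tan 70° · sin 80° = 2.7057
α = arctan(2.7057) = 69.72°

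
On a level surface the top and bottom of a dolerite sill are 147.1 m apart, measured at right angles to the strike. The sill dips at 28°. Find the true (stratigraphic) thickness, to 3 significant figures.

True thickness t = w · sin(dip) = 147.1 × sin 28°
t = 147.1 × 0.4695 = 69.059 m

69.1 m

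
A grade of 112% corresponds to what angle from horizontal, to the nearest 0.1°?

48.2°

tan θ = 112/100 = 1.1200
θ = arctan(1.1200) = 48.24°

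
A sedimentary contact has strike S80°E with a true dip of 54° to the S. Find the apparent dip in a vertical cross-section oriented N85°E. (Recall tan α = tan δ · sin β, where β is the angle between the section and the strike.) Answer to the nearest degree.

The section lies 15° from the strike.
tan α = tan 54° × sin 15° = 1.3764 × 0.2588 = 0.3562
apparent dip = arctan 0.3562 = 19.61°

20°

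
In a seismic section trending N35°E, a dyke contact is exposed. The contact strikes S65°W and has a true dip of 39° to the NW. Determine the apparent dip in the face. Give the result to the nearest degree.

The strike is S65°W and the section trends N35°E; the acute angle between them is β = 30°.
tan(apparent dip) = tan 39° · sin 30° = 0.4049
α = arctan(0.4049) = 22.04°

22°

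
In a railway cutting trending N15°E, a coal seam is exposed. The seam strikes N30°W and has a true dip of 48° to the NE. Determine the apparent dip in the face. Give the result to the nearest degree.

The strike is N30°W and the section trends N15°E; the acute angle between them is β = 45°.
tan(apparent dip) = tan 48° · sin 45° = 0.7853
apparent dip = arctan 0.7853 = 38.14°

38°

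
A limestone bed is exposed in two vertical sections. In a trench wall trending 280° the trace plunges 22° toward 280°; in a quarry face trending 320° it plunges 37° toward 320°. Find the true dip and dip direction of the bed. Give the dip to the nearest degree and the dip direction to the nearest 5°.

Each apparent-dip line lies in the plane. As unit vectors (x east, y north, z up), v₁ plunges 22°→280° and v₂ plunges 37°→320°.
The plane normal is n = v₁ × v₂ ∝ (-0.132, 0.357, 0.476).
tan δ = √(n_x²+n_y²)/n_z = 0.381/0.476, so δ = 38.7°.
The horizontal component of n points toward azimuth atan2(n_x, n_y) = 340°, the dip direction.

true dip 39°, dip direction 340°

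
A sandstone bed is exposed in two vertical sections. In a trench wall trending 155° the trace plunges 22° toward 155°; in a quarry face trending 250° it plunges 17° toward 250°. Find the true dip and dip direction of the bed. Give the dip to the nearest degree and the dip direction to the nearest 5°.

true dip 28°, dip direction 195°

Each apparent-dip line lies in the plane. As unit vectors (x east, y north, z up), v₁ plunges 22°→155° and v₂ plunges 17°→250°.
n = v₁ × v₂ = (-0.123, -0.451, 0.883) (taken with n_z > 0).
True dip = arccos(n_z / |n|) = arccos(0.8838) = 27.9°.
Dip direction = azimuth of (n_x, n_y) = atan2(-0.123, -0.451) = 195°.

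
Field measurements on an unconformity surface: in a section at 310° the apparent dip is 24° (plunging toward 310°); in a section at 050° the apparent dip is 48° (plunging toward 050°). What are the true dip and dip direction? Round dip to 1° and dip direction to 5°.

Represent each trace as a vector plunging at its apparent dip toward its trend (east-north-up frame): v₁ = (-0.700, 0.587, -0.407), v₂ = (0.513, 0.430, -0.743).
The plane normal is n = v₁ × v₂ ∝ (0.261, 0.729, 0.602).
tan δ = √(n_x²+n_y²)/n_z = 0.774/0.602, so δ = 52.1°.
The horizontal component of n points toward azimuth atan2(n_x, n_y) = 20°, the dip direction.

true dip 52°, dip direction 020°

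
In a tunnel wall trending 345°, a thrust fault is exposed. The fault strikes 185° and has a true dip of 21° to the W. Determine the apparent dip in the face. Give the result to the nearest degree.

7°

The strike is 185° and the section trends 345°; the acute angle between them is β = 20°.
tan α = tan 21° × sin 20° = 0.3839 × 0.3420 = 0.1313
apparent dip = arctan 0.1313 = 7.48°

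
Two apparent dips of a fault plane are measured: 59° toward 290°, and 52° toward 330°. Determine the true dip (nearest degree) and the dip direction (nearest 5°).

The two traces are lines in the plane: v₁ = (sin 290°·cos 59°, cos 290°·cos 59°, −sin 59°), v₂ = (sin 330°·cos 52°, cos 330°·cos 52°, −sin 52°).
n = v₁ × v₂ = (-0.318, 0.118, 0.204) (taken with n_z > 0).
True dip = arccos(n_z / |n|) = arccos(0.5150) = 59.0°.
Dip direction = atan2(-0.318, 0.118) = 290° (azimuth of n's horizontal projection).

true dip 59°, dip direction 290°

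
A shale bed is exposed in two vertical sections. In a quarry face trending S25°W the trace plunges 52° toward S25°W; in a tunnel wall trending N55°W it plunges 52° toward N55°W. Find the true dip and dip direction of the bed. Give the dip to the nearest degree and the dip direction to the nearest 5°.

true dip 63°, dip direction 255°

Each apparent-dip line lies in the plane. As unit vectors (x east, y north, z up), v₁ plunges 52°→S25°W and v₂ plunges 52°→N55°W.
Cross product v₁ × v₂ gives the pole to the plane: n ∝ (-0.718, -0.192, 0.373).
tan δ = √(n_x²+n_y²)/n_z = 0.743/0.373, so δ = 63.3°.
The horizontal component of n points toward azimuth atan2(n_x, n_y) = 255°, the dip direction.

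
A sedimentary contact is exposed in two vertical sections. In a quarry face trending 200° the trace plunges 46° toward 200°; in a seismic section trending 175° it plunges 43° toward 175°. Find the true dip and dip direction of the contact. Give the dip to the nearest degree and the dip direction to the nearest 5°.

true dip 46°, dip direction 200°

Represent each trace as a vector plunging at its apparent dip toward its trend (east-north-up frame): v₁ = (-0.238, -0.653, -0.719), v₂ = (0.064, -0.729, -0.682).
Cross product v₁ × v₂ gives the pole to the plane: n ∝ (-0.079, -0.208, 0.215).
True dip = arccos(n_z / |n|) = arccos(0.6946) = 46.0°.
Dip direction = atan2(-0.079, -0.208) = 201° (azimuth of n's horizontal projection).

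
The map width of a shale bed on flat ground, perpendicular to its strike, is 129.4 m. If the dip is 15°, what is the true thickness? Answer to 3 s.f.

33.5 m

True thickness t = w · sin(dip) = 129.4 × sin 15°
t = 129.4 × 0.2588 = 33.491 m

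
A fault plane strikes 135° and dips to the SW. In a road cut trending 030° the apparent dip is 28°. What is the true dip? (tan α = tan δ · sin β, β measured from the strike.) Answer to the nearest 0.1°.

28.8°

β = acute angle between strike 135° and section 030° = 75°.
tan δ = tan α / sin β = tan 28° / sin 75° = 0.5317 / 0.9659 = 0.5505
δ = arctan(0.5505) = 28.83°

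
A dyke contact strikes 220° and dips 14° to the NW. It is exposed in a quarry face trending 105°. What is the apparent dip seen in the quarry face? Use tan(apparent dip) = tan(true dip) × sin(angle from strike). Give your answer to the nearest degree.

Angle between strike (220°) and section (105°): β = 65°.
tan α = tan 14° × sin 65° = 0.2493 × 0.9063 = 0.2260
α = arctan(0.2260) = 12.73°

13°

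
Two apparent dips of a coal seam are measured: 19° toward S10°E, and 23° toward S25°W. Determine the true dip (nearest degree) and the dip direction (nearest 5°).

true dip 23°, dip direction 205°

The two traces are lines in the plane: v₁ = (sin 170°·cos 19°, cos 170°·cos 19°, −sin 19°), v₂ = (sin 205°·cos 23°, cos 205°·cos 23°, −sin 23°).
Cross product v₁ × v₂ gives the pole to the plane: n ∝ (-0.092, -0.191, 0.499).
True dip = arccos(n_z / |n|) = arccos(0.9205) = 23.0°.
Dip direction = atan2(-0.092, -0.191) = 206° (azimuth of n's horizontal projection).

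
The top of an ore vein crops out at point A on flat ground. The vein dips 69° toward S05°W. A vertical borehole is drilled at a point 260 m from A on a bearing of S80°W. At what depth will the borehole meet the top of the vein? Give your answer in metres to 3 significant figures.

The hole lies 75° from the dip direction, so the down-dip offset is 260 × cos 75° = 67.29 m.
Depth = down-dip offset × tan(dip) = 67.29 × tan 69° = 67.29 × 2.6051
Depth = 175.30 m

175 m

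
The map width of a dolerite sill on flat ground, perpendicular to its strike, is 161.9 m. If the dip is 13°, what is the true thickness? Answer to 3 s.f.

36.4 m

True thickness t = w · sin(dip) = 161.9 × sin 13°
t = 161.9 × 0.2250 = 36.420 m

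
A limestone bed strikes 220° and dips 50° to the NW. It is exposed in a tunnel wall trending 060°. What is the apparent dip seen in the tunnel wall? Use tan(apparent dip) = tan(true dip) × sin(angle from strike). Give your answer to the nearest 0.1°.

22.2°

Angle between strike (220°) and section (060°): β = 20°.
tan α = tan 50° × sin 20° = 1.1918 × 0.3420 = 0.4076
apparent dip = arctan 0.4076 = 22.18°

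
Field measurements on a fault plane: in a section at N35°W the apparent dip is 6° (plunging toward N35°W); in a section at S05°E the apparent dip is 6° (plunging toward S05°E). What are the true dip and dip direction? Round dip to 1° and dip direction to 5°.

true dip 22°, dip direction 250°

The two traces are lines in the plane: v₁ = (sin 325°·cos 6°, cos 325°·cos 6°, −sin 6°), v₂ = (sin 175°·cos 6°, cos 175°·cos 6°, −sin 6°).
n = v₁ × v₂ = (-0.189, -0.069, 0.495) (taken with n_z > 0).
True dip = arccos(n_z / |n|) = arccos(0.9265) = 22.1°.
Dip direction = azimuth of (n_x, n_y) = atan2(-0.189, -0.069) = 250°.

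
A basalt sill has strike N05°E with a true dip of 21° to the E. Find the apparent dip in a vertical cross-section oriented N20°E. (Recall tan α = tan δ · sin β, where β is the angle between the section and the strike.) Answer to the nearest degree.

6°

Angle between strike (N05°E) and section (N20°E): β = 15°.
tan α = tan 21° × sin 15° = 0.3839 × 0.2588 = 0.0994
α = arctan(0.0994) = 5.67°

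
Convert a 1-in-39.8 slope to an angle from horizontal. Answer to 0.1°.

tan θ = 1/39.8 = 0.0251
θ = arctan(0.0251) = 1.44°

1.4°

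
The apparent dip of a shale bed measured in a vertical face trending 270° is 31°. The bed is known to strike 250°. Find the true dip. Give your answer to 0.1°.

β = acute angle between strike 250° and section 270° = 20°.
tan δ = tan α / sin β = tan 31° / sin 20° = 0.6009 / 0.3420 = 1.7568
δ = arctan(1.7568) = 60.35°

60.4°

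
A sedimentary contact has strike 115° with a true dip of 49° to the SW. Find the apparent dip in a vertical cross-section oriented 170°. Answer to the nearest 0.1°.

43.3°

The section lies 55° from the strike.
tan(apparent dip) = tan 49° · sin 55° = 0.9423
apparent dip = arctan 0.9423 = 43.30°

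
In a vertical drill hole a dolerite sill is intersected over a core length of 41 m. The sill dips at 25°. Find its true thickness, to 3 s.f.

True thickness t = h · cos(dip) = 41 × cos 25°
t = 41 × 0.9063 = 37.159 m

37.2 m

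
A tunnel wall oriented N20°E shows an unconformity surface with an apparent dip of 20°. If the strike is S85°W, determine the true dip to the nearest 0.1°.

β = acute angle between strike S85°W and section N20°E = 65°.
tan δ = tan α / sin β = tan 20° / sin 65° = 0.3640 / 0.9063 = 0.4016
δ = arctan(0.4016) = 21.88°

21.9°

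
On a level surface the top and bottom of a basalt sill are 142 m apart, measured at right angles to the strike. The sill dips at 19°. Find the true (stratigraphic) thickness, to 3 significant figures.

46.2 m

True thickness t = w · sin(dip) = 142 × sin 19°
t = 142 × 0.3256 = 46.231 m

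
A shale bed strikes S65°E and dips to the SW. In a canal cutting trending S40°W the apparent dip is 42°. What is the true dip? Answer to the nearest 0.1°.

β = acute angle between strike S65°E and section S40°W = 75°.
tan(true dip) = tan 42° / sin 75° = 0.9322
true dip = arctan 0.9322 = 42.99°

43.0°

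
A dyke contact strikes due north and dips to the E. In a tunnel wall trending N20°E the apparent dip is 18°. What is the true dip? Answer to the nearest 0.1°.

The section is 20° from the strike.
tan δ = tan α / sin β = tan 18° / sin 20° = 0.3249 / 0.3420 = 0.9500
δ = arctan(0.9500) = 43.53°

43.5°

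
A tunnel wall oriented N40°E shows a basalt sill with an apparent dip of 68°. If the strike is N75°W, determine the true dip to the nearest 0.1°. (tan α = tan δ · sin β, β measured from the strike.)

The section is 65° from the strike.
tan δ = tan α / sin β = tan 68° / sin 65° = 2.4751 / 0.9063 = 2.7310
true dip = arctan 2.7310 = 69.89°

69.9°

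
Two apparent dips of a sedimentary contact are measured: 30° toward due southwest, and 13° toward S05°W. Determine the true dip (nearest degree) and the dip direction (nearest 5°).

true dip 34°, dip direction 255°

The two traces are lines in the plane: v₁ = (sin 225°·cos 30°, cos 225°·cos 30°, −sin 30°), v₂ = (sin 185°·cos 13°, cos 185°·cos 13°, −sin 13°).
n = v₁ × v₂ = (-0.348, -0.095, 0.542) (taken with n_z > 0).
tan δ = √(n_x²+n_y²)/n_z = 0.360/0.542, so δ = 33.6°.
The horizontal component of n points toward azimuth atan2(n_x, n_y) = 255°, the dip direction.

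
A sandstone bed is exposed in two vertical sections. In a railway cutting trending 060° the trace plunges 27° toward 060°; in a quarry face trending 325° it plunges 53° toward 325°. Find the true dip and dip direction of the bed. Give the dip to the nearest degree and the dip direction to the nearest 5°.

true dip 56°, dip direction 350°

Each apparent-dip line lies in the plane. As unit vectors (x east, y north, z up), v₁ plunges 27°→060° and v₂ plunges 53°→325°.
Cross product v₁ × v₂ gives the pole to the plane: n ∝ (-0.132, 0.773, 0.534).
True dip = arccos(n_z / |n|) = arccos(0.5630) = 55.7°.
The horizontal component of n points toward azimuth atan2(n_x, n_y) = 350°, the dip direction.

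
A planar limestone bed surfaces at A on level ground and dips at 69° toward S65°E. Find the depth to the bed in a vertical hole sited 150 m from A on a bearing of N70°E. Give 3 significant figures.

The hole lies 45° from the dip direction, so the down-dip offset is 150 × cos 45° = 106.07 m.
Depth = down-dip offset × tan(dip) = 106.07 × tan 69° = 106.07 × 2.6051
Depth = 276.31 m

276 m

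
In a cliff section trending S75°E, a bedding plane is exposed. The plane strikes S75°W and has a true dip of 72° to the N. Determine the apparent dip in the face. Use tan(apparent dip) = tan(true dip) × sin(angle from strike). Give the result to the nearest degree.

57°

Angle between strike (S75°W) and section (S75°E): β = 30°.
tan α = tan 72° × sin 30° = 3.0777 × 0.5000 = 1.5388
α = arctan(1.5388) = 56.98°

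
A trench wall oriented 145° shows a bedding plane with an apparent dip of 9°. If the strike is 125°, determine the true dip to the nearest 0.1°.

The section is 20° from the strike.
tan δ = tan α / sin β = tan 9° / sin 20° = 0.1584 / 0.3420 = 0.4631
true dip = arctan 0.4631 = 24.85°

24.8°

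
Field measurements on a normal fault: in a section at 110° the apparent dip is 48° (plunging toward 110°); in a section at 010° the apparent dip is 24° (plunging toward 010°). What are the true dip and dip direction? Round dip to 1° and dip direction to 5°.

true dip 52°, dip direction 080°

Represent each trace as a vector plunging at its apparent dip toward its trend (east-north-up frame): v₁ = (0.629, -0.229, -0.743), v₂ = (0.159, 0.900, -0.407).
Cross product v₁ × v₂ gives the pole to the plane: n ∝ (0.762, 0.138, 0.602).
Dip δ = arctan(|n_h|/n_z) = arctan(0.774/0.602) = 52.1°.
The horizontal component of n points toward azimuth atan2(n_x, n_y) = 80°, the dip direction.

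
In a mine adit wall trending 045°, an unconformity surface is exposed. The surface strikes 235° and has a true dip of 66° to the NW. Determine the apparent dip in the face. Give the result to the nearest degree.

21°

Angle between strike (235°) and section (045°): β = 10°.
tan(apparent dip) = tan 66° · sin 10° = 0.3900
α = arctan(0.3900) = 21.31°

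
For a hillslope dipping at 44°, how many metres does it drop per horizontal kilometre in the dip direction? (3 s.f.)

drop per km = 1000 × tan 44° = 1000 × 0.9657

966 m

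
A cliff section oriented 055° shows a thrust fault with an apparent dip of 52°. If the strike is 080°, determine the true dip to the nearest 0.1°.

71.7°

The section is 25° from the strike.
tan(true dip) = tan 52° / sin 25° = 3.0286
δ = arctan(3.0286) = 71.73°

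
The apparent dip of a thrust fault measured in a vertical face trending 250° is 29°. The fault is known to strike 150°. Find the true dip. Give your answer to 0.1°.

β = acute angle between strike 150° and section 250° = 80°.
tan δ = tan α / sin β = tan 29° / sin 80° = 0.5543 / 0.9848 = 0.5629
true dip = arctan 0.5629 = 29.37°

29.4°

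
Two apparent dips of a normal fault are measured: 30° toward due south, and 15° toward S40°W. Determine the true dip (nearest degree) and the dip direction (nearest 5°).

Each apparent-dip line lies in the plane. As unit vectors (x east, y north, z up), v₁ plunges 30°→due south and v₂ plunges 15°→S40°W.
n = v₁ × v₂ = (0.146, -0.310, 0.538) (taken with n_z > 0).
Dip δ = arctan(|n_h|/n_z) = arctan(0.343/0.538) = 32.5°.
Dip direction = atan2(0.146, -0.310) = 155° (azimuth of n's horizontal projection).

true dip 33°, dip direction 155°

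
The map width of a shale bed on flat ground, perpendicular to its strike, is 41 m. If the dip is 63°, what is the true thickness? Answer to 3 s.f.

True thickness t = w · sin(dip) = 41 × sin 63°
t = 41 × 0.8910 = 36.531 m

36.5 m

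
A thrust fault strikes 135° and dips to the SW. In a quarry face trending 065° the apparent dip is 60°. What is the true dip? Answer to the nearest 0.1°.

61.5°

β = acute angle between strike 135° and section 065° = 70°.
tan(true dip) = tan 60° / sin 70° = 1.8432
δ = arctan(1.8432) = 61.52°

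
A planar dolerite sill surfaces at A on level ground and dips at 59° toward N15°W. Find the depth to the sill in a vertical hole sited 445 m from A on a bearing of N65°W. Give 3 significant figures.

476 m

The hole lies 50° from the dip direction, so the down-dip offset is 445 × cos 50° = 286.04 m.
Depth = down-dip offset × tan(dip) = 286.04 × tan 59° = 286.04 × 1.6643
Depth = 476.05 m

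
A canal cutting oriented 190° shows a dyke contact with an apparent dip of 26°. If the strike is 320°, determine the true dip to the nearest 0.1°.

32.5°

The section is 50° from the strike.
tan(true dip) = tan 26° / sin 50° = 0.6367
true dip = arctan 0.6367 = 32.48°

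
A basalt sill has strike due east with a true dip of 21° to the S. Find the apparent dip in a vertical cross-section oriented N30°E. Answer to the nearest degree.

18°

The section lies 60° from the strike.
tan(apparent dip) = tan 21° · sin 60° = 0.3324
α = arctan(0.3324) = 18.39°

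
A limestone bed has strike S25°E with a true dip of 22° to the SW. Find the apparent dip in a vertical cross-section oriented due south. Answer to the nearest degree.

The section lies 25° from the strike.
tan(apparent dip) = tan 22° · sin 25° = 0.1707
apparent dip = arctan 0.1707 = 9.69°

10°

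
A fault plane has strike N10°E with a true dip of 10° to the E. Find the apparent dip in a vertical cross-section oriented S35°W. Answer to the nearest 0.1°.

4.3°

Angle between strike (N10°E) and section (S35°W): β = 25°.
tan(apparent dip) = tan 10° · sin 25° = 0.0745
α = arctan(0.0745) = 4.26°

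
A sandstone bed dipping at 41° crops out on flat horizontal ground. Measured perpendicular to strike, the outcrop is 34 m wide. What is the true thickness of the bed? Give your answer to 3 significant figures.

True thickness t = w · sin(dip) = 34 × sin 41°
t = 34 × 0.6561 = 22.306 m

22.3 m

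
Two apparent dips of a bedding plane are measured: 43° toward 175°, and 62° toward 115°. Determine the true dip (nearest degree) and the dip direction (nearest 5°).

The two traces are lines in the plane: v₁ = (sin 175°·cos 43°, cos 175°·cos 43°, −sin 43°), v₂ = (sin 115°·cos 62°, cos 115°·cos 62°, −sin 62°).
n = v₁ × v₂ = (0.508, -0.234, 0.297) (taken with n_z > 0).
Dip δ = arctan(|n_h|/n_z) = arctan(0.559/0.297) = 62.0°.
Dip direction = atan2(0.508, -0.234) = 115° (azimuth of n's horizontal projection).

true dip 62°, dip direction 115°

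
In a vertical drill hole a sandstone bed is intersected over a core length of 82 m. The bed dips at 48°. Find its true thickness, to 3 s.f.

54.9 m

True thickness t = h · cos(dip) = 82 × cos 48°
t = 82 × 0.6691 = 54.869 m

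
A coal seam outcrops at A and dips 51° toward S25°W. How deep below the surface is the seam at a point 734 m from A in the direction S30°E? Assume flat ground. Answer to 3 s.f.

520 m

The hole lies 55° from the dip direction, so the down-dip offset is 734 × cos 55° = 421.01 m.
Depth = down-dip offset × tan(dip) = 421.01 × tan 51° = 421.01 × 1.2349
Depth = 519.90 m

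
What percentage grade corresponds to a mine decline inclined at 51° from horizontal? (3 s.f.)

grade % = 100 × tan 51° = 100 × 1.2349

123%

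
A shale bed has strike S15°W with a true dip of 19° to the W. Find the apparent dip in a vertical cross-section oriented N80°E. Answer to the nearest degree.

Angle between strike (S15°W) and section (N80°E): β = 65°.
tan(apparent dip) = tan 19° · sin 65° = 0.3121
α = arctan(0.3121) = 17.33°

17°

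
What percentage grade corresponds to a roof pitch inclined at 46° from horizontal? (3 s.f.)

grade % = 100 × tan 46° = 100 × 1.0355

104%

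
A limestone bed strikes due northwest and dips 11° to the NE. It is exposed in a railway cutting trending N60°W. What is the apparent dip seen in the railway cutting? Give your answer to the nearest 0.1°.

2.9°

Angle between strike (due northwest) and section (N60°W): β = 15°.
tan α = tan 11° × sin 15° = 0.1944 × 0.2588 = 0.0503
α = arctan(0.0503) = 2.88°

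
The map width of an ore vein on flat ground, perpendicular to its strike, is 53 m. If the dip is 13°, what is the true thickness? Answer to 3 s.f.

11.9 m

True thickness t = w · sin(dip) = 53 × sin 13°
t = 53 × 0.2250 = 11.922 m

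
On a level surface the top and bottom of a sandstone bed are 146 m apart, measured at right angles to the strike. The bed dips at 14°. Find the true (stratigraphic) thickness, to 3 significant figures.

True thickness t = w · sin(dip) = 146 × sin 14°
t = 146 × 0.2419 = 35.321 m

35.3 m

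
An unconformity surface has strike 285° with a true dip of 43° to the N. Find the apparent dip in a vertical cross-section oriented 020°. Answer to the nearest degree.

The section lies 85° from the strike.
tan α = tan 43° × sin 85° = 0.9325 × 0.9962 = 0.9290
apparent dip = arctan 0.9290 = 42.89°

43°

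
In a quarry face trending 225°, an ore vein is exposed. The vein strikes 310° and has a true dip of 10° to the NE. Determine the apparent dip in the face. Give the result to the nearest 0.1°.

10.0°

The strike is 310° and the section trends 225°; the acute angle between them is β = 85°.
tan α = tan 10° × sin 85° = 0.1763 × 0.9962 = 0.1757
α = arctan(0.1757) = 9.96°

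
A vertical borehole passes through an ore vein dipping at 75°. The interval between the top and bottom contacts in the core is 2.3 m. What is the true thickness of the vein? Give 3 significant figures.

0.595 m

True thickness t = h · cos(dip) = 2.3 × cos 75°
t = 2.3 × 0.2588 = 0.595 m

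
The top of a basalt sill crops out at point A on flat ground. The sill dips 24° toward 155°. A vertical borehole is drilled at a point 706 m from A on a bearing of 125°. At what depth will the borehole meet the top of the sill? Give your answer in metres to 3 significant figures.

The hole lies 30° from the dip direction, so the down-dip offset is 706 × cos 30° = 611.41 m.
Depth = down-dip offset × tan(dip) = 611.41 × tan 24° = 611.41 × 0.4452
Depth = 272.22 m

272 m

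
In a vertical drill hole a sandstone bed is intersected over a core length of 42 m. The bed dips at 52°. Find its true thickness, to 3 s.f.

True thickness t = h · cos(dip) = 42 × cos 52°
t = 42 × 0.6157 = 25.858 m

25.9 m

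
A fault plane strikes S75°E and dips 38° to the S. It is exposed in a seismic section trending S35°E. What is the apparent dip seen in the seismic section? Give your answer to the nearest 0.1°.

26.7°

The strike is S75°E and the section trends S35°E; the acute angle between them is β = 40°.
tan(apparent dip) = tan 38° · sin 40° = 0.5022
α = arctan(0.5022) = 26.67°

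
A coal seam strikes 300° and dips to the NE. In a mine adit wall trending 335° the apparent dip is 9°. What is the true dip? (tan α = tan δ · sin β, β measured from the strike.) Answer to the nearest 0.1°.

β = acute angle between strike 300° and section 335° = 35°.
tan δ = tan α / sin β = tan 9° / sin 35° = 0.1584 / 0.5736 = 0.2761
δ = arctan(0.2761) = 15.44°

15.4°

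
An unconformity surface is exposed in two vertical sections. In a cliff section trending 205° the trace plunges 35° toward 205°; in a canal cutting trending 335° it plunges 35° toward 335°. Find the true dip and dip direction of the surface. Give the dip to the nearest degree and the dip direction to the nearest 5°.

true dip 59°, dip direction 270°

Represent each trace as a vector plunging at its apparent dip toward its trend (east-north-up frame): v₁ = (-0.346, -0.742, -0.574), v₂ = (-0.346, 0.742, -0.574).
The plane normal is n = v₁ × v₂ ∝ (-0.852, 0.000, 0.514).
tan δ = √(n_x²+n_y²)/n_z = 0.852/0.514, so δ = 58.9°.
The horizontal component of n points toward azimuth atan2(n_x, n_y) = 270°, the dip direction.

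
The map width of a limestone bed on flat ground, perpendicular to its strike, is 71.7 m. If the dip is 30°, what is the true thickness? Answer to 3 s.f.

35.8 m

True thickness t = w · sin(dip) = 71.7 × sin 30°
t = 71.7 × 0.5000 = 35.850 m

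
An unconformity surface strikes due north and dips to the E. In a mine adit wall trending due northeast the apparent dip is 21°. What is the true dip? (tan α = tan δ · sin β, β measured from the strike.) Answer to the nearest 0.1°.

28.5°

The section is 45° from the strike.
tan δ = tan α / sin β = tan 21° / sin 45° = 0.3839 / 0.7071 = 0.5429
true dip = arctan 0.5429 = 28.50°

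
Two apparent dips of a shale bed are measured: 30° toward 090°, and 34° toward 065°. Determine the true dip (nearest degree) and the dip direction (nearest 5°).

true dip 34°, dip direction 060°

Represent each trace as a vector plunging at its apparent dip toward its trend (east-north-up frame): v₁ = (0.866, 0.000, -0.500), v₂ = (0.751, 0.350, -0.559).
n = v₁ × v₂ = (0.175, 0.109, 0.303) (taken with n_z > 0).
tan δ = √(n_x²+n_y²)/n_z = 0.206/0.303, so δ = 34.2°.
Dip direction = azimuth of (n_x, n_y) = atan2(0.175, 0.109) = 58°.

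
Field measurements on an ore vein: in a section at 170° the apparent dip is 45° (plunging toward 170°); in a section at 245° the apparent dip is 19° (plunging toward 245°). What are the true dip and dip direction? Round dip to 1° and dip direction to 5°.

true dip 45°, dip direction 175°

The two traces are lines in the plane: v₁ = (sin 170°·cos 45°, cos 170°·cos 45°, −sin 45°), v₂ = (sin 245°·cos 19°, cos 245°·cos 19°, −sin 19°).
n = v₁ × v₂ = (0.056, -0.646, 0.646) (taken with n_z > 0).
Dip δ = arctan(|n_h|/n_z) = arctan(0.648/0.646) = 45.1°.
Dip direction = azimuth of (n_x, n_y) = atan2(0.056, -0.646) = 175°.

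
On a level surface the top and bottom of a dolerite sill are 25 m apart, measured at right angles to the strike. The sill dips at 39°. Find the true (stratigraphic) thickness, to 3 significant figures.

True thickness t = w · sin(dip) = 25 × sin 39°
t = 25 × 0.6293 = 15.733 m

15.7 m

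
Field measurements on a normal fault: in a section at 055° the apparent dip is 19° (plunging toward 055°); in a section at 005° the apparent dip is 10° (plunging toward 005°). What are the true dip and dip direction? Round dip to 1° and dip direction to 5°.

true dip 19°, dip direction 065°

The two traces are lines in the plane: v₁ = (sin 55°·cos 19°, cos 55°·cos 19°, −sin 19°), v₂ = (sin 5°·cos 10°, cos 5°·cos 10°, −sin 10°).
The plane normal is n = v₁ × v₂ ∝ (0.225, 0.107, 0.713).
Dip δ = arctan(|n_h|/n_z) = arctan(0.249/0.713) = 19.3°.
The horizontal component of n points toward azimuth atan2(n_x, n_y) = 65°, the dip direction.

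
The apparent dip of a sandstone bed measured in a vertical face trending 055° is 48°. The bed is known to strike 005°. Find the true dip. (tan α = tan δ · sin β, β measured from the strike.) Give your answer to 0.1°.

The section is 50° from the strike.
tan(true dip) = tan 48° / sin 50° = 1.4498
δ = arctan(1.4498) = 55.40°

55.4°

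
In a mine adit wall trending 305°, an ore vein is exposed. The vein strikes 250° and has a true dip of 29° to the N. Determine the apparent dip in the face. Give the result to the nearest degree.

The section lies 55° from the strike.
tan(apparent dip) = tan 29° · sin 55° = 0.4541
apparent dip = arctan 0.4541 = 24.42°

24°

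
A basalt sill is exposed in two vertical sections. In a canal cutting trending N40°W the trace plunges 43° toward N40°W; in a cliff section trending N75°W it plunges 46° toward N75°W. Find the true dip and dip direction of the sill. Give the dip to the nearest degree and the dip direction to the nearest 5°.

true dip 46°, dip direction 295°

Represent each trace as a vector plunging at its apparent dip toward its trend (east-north-up frame): v₁ = (-0.470, 0.560, -0.682), v₂ = (-0.671, 0.180, -0.719).
Cross product v₁ × v₂ gives the pole to the plane: n ∝ (-0.280, 0.119, 0.291).
tan δ = √(n_x²+n_y²)/n_z = 0.305/0.291, so δ = 46.3°.
Dip direction = atan2(-0.280, 0.119) = 293° (azimuth of n's horizontal projection).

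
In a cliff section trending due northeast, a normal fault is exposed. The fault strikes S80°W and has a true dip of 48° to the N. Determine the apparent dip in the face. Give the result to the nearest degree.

Angle between strike (S80°W) and section (due northeast): β = 35°.
tan(apparent dip) = tan 48° · sin 35° = 0.6370
apparent dip = arctan 0.6370 = 32.50°

32°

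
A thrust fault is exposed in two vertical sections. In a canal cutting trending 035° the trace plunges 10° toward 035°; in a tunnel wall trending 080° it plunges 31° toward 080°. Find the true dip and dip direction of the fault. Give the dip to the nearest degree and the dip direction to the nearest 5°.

Represent each trace as a vector plunging at its apparent dip toward its trend (east-north-up frame): v₁ = (0.565, 0.807, -0.174), v₂ = (0.844, 0.149, -0.515).
The plane normal is n = v₁ × v₂ ∝ (0.390, -0.144, 0.597).
True dip = arccos(n_z / |n|) = arccos(0.8207) = 34.8°.
Dip direction = atan2(0.390, -0.144) = 110° (azimuth of n's horizontal projection).

true dip 35°, dip direction 110°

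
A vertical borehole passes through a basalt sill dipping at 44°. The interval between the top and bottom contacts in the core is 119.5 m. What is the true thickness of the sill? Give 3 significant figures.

True thickness t = h · cos(dip) = 119.5 × cos 44°
t = 119.5 × 0.7193 = 85.961 m

86.0 m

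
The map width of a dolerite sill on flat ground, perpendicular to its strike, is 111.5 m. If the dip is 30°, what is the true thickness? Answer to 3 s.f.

True thickness t = w · sin(dip) = 111.5 × sin 30°
t = 111.5 × 0.5000 = 55.750 m

55.7 m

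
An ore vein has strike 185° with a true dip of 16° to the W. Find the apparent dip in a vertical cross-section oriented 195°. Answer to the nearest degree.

The strike is 185° and the section trends 195°; the acute angle between them is β = 10°.
tan(apparent dip) = tan 16° · sin 10° = 0.0498
α = arctan(0.0498) = 2.85°

3°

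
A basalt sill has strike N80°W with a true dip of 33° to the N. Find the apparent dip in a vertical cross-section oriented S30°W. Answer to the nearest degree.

The section lies 70° from the strike.
tan(apparent dip) = tan 33° · sin 70° = 0.6102
apparent dip = arctan 0.6102 = 31.39°

31°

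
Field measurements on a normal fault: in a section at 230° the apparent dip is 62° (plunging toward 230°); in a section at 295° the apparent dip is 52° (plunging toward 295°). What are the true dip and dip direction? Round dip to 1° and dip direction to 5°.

true dip 63°, dip direction 245°

Each apparent-dip line lies in the plane. As unit vectors (x east, y north, z up), v₁ plunges 62°→230° and v₂ plunges 52°→295°.
The plane normal is n = v₁ × v₂ ∝ (-0.468, -0.209, 0.262).
Dip δ = arctan(|n_h|/n_z) = arctan(0.512/0.262) = 62.9°.
Dip direction = atan2(-0.468, -0.209) = 246° (azimuth of n's horizontal projection).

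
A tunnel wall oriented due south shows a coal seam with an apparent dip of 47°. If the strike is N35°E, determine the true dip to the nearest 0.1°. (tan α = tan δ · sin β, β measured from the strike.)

The section is 35° from the strike.
tan(true dip) = tan 47° / sin 35° = 1.8696
δ = arctan(1.8696) = 61.86°

61.9°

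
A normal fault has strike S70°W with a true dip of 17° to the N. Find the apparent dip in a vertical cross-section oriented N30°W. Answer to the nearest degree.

17°

The strike is S70°W and the section trends N30°W; the acute angle between them is β = 80°.
tan(apparent dip) = tan 17° · sin 80° = 0.3011
apparent dip = arctan 0.3011 = 16.76°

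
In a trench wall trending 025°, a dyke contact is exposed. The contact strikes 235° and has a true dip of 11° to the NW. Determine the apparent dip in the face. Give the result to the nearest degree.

6°

The strike is 235° and the section trends 025°; the acute angle between them is β = 30°.
tan α = tan 11° × sin 30° = 0.1944 × 0.5000 = 0.0972
apparent dip = arctan 0.0972 = 5.55°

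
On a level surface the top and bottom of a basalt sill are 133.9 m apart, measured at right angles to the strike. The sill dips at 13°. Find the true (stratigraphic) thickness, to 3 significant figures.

True thickness t = w · sin(dip) = 133.9 × sin 13°
t = 133.9 × 0.2250 = 30.121 m

30.1 m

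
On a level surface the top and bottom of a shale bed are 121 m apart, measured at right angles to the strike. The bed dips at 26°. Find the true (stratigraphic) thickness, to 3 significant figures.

53.0 m

True thickness t = w · sin(dip) = 121 × sin 26°
t = 121 × 0.4384 = 53.043 m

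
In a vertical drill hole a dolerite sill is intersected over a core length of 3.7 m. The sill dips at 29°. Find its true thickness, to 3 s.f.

3.24 m

True thickness t = h · cos(dip) = 3.7 × cos 29°
t = 3.7 × 0.8746 = 3.236 m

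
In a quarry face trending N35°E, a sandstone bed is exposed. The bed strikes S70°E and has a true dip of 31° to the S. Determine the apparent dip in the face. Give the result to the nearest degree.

Angle between strike (S70°E) and section (N35°E): β = 75°.
tan α = tan 31° × sin 75° = 0.6009 × 0.9659 = 0.5804
apparent dip = arctan 0.5804 = 30.13°

30°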